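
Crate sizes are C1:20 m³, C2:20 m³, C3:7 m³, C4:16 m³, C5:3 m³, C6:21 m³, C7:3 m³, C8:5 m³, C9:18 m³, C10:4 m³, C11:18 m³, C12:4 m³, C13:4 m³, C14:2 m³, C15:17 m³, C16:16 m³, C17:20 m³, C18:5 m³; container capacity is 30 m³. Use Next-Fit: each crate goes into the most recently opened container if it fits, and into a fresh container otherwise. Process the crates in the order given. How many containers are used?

C1 (20 m³) → container 1 (remaining 10 m³)
C2 (20 m³) → container 2 (remaining 10 m³)
C3 (7 m³) → container 2 (remaining 3 m³)
C4 (16 m³) → container 3 (remaining 14 m³)
C5 (3 m³) → container 3 (remaining 11 m³)
C6 (21 m³) → container 4 (remaining 9 m³)
C7 (3 m³) → container 4 (remaining 6 m³)
C8 (5 m³) → container 4 (remaining 1 m³)
C9 (18 m³) → container 5 (remaining 12 m³)
C10 (4 m³) → container 5 (remaining 8 m³)
C11 (18 m³) → container 6 (remaining 12 m³)
C12 (4 m³) → container 6 (remaining 8 m³)
C13 (4 m³) → container 6 (remaining 4 m³)
C14 (2 m³) → container 6 (remaining 2 m³)
C15 (17 m³) → container 7 (remaining 13 m³)
C16 (16 m³) → container 8 (remaining 14 m³)
C17 (20 m³) → container 9 (remaining 10 m³)
C18 (5 m³) → container 9 (remaining 5 m³)
Final containers: [20] [20,7] [16,3] [21,3,5] [18,4] [18,4,4,2] [17] [16] [20,5].

9 containers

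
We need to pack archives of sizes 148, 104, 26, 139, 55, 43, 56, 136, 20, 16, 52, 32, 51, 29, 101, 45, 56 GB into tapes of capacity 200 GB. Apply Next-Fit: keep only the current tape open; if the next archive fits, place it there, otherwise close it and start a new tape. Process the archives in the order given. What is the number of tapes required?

Put 148 GB in tape 1; 52 GB remain.
Put 104 GB in tape 2; 96 GB remain.
Put 26 GB in tape 2; 70 GB remain.
Put 139 GB in tape 3; 61 GB remain.
Put 55 GB in tape 3; 6 GB remain.
Put 43 GB in tape 4; 157 GB remain.
Put 56 GB in tape 4; 101 GB remain.
Put 136 GB in tape 5; 64 GB remain.
Put 20 GB in tape 5; 44 GB remain.
Put 16 GB in tape 5; 28 GB remain.
Put 52 GB in tape 6; 148 GB remain.
Put 32 GB in tape 6; 116 GB remain.
Put 51 GB in tape 6; 65 GB remain.
Put 29 GB in tape 6; 36 GB remain.
Put 101 GB in tape 7; 99 GB remain.
Put 45 GB in tape 7; 54 GB remain.
Put 56 GB in tape 8; 144 GB remain.
Final tapes: [148] [104,26] [139,55] [43,56] [136,20,16] [52,32,51,29] [101,45] [56].

8 tapes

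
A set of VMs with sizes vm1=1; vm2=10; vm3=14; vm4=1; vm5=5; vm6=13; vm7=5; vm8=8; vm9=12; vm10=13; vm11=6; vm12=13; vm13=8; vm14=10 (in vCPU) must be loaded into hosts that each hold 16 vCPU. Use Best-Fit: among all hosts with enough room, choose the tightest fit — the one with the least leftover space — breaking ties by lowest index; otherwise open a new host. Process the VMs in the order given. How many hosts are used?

vm1 (1 vCPU) → host 1 (remaining 15 vCPU)
vm2 (10 vCPU) → host 1 (remaining 5 vCPU)
vm3 (14 vCPU) → host 2 (remaining 2 vCPU)
vm4 (1 vCPU) → host 2 (remaining 1 vCPU)
vm5 (5 vCPU) → host 1 (remaining 0 vCPU)
vm6 (13 vCPU) → host 3 (remaining 3 vCPU)
vm7 (5 vCPU) → host 4 (remaining 11 vCPU)
vm8 (8 vCPU) → host 4 (remaining 3 vCPU)
vm9 (12 vCPU) → host 5 (remaining 4 vCPU)
vm10 (13 vCPU) → host 6 (remaining 3 vCPU)
vm11 (6 vCPU) → host 7 (remaining 10 vCPU)
vm12 (13 vCPU) → host 8 (remaining 3 vCPU)
vm13 (8 vCPU) → host 7 (remaining 2 vCPU)
vm14 (10 vCPU) → host 9 (remaining 6 vCPU)
Final hosts: [1,10,5] [14,1] [13] [5,8] [12] [13] [6,8] [13] [10].

9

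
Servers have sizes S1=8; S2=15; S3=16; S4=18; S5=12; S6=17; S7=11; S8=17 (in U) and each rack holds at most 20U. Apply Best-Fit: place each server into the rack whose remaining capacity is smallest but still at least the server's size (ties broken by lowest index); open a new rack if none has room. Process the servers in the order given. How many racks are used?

7

rack 1: place S1 (8U), 12U left
rack 2: place S2 (15U), 5U left
rack 3: place S3 (16U), 4U left
rack 4: place S4 (18U), 2U left
rack 1: place S5 (12U), 0U left
rack 5: place S6 (17U), 3U left
rack 6: place S7 (11U), 9U left
rack 7: place S8 (17U), 3U left
Final racks: [8,12] [15] [16] [18] [17] [11] [17].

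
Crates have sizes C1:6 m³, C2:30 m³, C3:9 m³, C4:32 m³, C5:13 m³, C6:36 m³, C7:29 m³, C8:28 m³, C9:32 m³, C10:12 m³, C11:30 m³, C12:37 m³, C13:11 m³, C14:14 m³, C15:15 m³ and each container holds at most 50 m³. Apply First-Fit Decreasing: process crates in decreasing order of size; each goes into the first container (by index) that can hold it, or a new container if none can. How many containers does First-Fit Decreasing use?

Sorted descending: 37, 36, 32, 32, 30, 30, 29, 28, 15, 14, 13, 12, 11, 9, 6.
37 m³ → container 1 (remaining 13 m³)
36 m³ → container 2 (remaining 14 m³)
32 m³ → container 3 (remaining 18 m³)
32 m³ → container 4 (remaining 18 m³)
30 m³ → container 5 (remaining 20 m³)
30 m³ → container 6 (remaining 20 m³)
29 m³ → container 7 (remaining 21 m³)
28 m³ → container 8 (remaining 22 m³)
15 m³ → container 3 (remaining 3 m³)
14 m³ → container 2 (remaining 0 m³)
13 m³ → container 1 (remaining 0 m³)
12 m³ → container 4 (remaining 6 m³)
11 m³ → container 5 (remaining 9 m³)
9 m³ → container 5 (remaining 0 m³)
6 m³ → container 4 (remaining 0 m³)
Final containers: [37,13] [36,14] [32,15] [32,12,6] [30,11,9] [30] [29] [28].

8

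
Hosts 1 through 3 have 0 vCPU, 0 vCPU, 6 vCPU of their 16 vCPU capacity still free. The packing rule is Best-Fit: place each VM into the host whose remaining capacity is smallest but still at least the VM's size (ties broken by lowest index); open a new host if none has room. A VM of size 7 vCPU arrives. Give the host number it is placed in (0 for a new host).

No host has ≥ 7 vCPU free, so a new host is opened.

0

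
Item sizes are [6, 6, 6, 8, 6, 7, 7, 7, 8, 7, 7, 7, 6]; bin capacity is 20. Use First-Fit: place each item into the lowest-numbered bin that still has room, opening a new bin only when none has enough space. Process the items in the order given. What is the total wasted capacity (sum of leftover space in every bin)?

6 → bin 1 (remaining 14)
6 → bin 1 (remaining 8)
6 → bin 1 (remaining 2)
8 → bin 2 (remaining 12)
6 → bin 2 (remaining 6)
7 → bin 3 (remaining 13)
7 → bin 3 (remaining 6)
7 → bin 4 (remaining 13)
8 → bin 4 (remaining 5)
7 → bin 5 (remaining 13)
7 → bin 5 (remaining 6)
7 → bin 6 (remaining 13)
6 → bin 2 (remaining 0)
6 bins × 20 = 120; used 88; unused 32.

32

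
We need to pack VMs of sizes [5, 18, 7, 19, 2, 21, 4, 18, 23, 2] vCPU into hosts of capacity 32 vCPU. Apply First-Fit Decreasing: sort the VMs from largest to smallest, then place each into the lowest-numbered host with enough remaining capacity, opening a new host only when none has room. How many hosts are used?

5

Sorted descending: 23, 21, 19, 18, 18, 7, 5, 4, 2, 2.
host 1: place 23 vCPU, 9 vCPU left
host 2: place 21 vCPU, 11 vCPU left
host 3: place 19 vCPU, 13 vCPU left
host 4: place 18 vCPU, 14 vCPU left
host 5: place 18 vCPU, 14 vCPU left
host 1: place 7 vCPU, 2 vCPU left
host 2: place 5 vCPU, 6 vCPU left
host 2: place 4 vCPU, 2 vCPU left
host 1: place 2 vCPU, 0 vCPU left
host 2: place 2 vCPU, 0 vCPU left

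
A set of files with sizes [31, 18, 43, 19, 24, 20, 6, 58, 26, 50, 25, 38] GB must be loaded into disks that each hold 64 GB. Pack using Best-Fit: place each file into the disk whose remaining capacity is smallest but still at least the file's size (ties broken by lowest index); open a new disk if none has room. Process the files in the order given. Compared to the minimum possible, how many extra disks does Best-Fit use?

Best-Fit: [31,18,6] [43,19] [24,20] [58] [26,25] [50] [38] → 7 disks.
Total size 358 GB; any packing needs at least ⌈358/64⌉ = 6 disks.
An optimal packing achieves that bound: [58,6] [50] [43,20] [38,26] [31,25] [24,19,18] → 6 disks.
Excess: 7 − 6 = 1.

1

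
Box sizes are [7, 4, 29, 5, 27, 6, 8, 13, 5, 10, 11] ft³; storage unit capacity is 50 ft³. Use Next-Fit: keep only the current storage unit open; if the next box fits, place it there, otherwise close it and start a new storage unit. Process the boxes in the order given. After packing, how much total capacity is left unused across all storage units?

25

Put 7 ft³ in storage unit 1; 43 ft³ remain.
Put 4 ft³ in storage unit 1; 39 ft³ remain.
Put 29 ft³ in storage unit 1; 10 ft³ remain.
Put 5 ft³ in storage unit 1; 5 ft³ remain.
Put 27 ft³ in storage unit 2; 23 ft³ remain.
Put 6 ft³ in storage unit 2; 17 ft³ remain.
Put 8 ft³ in storage unit 2; 9 ft³ remain.
Put 13 ft³ in storage unit 3; 37 ft³ remain.
Put 5 ft³ in storage unit 3; 32 ft³ remain.
Put 10 ft³ in storage unit 3; 22 ft³ remain.
Put 11 ft³ in storage unit 3; 11 ft³ remain.
3 storage units × 50 ft³ = 150 ft³; used 125 ft³; unused 25 ft³.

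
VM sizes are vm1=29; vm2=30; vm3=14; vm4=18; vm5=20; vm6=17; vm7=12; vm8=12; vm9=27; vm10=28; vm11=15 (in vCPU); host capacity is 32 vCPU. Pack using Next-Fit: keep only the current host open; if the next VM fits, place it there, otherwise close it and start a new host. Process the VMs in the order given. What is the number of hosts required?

9

Put vm1 (29 vCPU) in host 1; 3 vCPU remain.
Put vm2 (30 vCPU) in host 2; 2 vCPU remain.
Put vm3 (14 vCPU) in host 3; 18 vCPU remain.
Put vm4 (18 vCPU) in host 3; 0 vCPU remain.
Put vm5 (20 vCPU) in host 4; 12 vCPU remain.
Put vm6 (17 vCPU) in host 5; 15 vCPU remain.
Put vm7 (12 vCPU) in host 5; 3 vCPU remain.
Put vm8 (12 vCPU) in host 6; 20 vCPU remain.
Put vm9 (27 vCPU) in host 7; 5 vCPU remain.
Put vm10 (28 vCPU) in host 8; 4 vCPU remain.
Put vm11 (15 vCPU) in host 9; 17 vCPU remain.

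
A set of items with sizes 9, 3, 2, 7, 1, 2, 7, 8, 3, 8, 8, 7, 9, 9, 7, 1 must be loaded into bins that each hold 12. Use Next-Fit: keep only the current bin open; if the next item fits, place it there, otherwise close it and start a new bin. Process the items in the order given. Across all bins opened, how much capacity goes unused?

29

Put 9 in bin 1; 3 remain.
Put 3 in bin 1; 0 remain.
Put 2 in bin 2; 10 remain.
Put 7 in bin 2; 3 remain.
Put 1 in bin 2; 2 remain.
Put 2 in bin 2; 0 remain.
Put 7 in bin 3; 5 remain.
Put 8 in bin 4; 4 remain.
Put 3 in bin 4; 1 remain.
Put 8 in bin 5; 4 remain.
Put 8 in bin 6; 4 remain.
Put 7 in bin 7; 5 remain.
Put 9 in bin 8; 3 remain.
Put 9 in bin 9; 3 remain.
Put 7 in bin 10; 5 remain.
Put 1 in bin 10; 4 remain.
10 bins × 12 = 120; used 91; unused 29.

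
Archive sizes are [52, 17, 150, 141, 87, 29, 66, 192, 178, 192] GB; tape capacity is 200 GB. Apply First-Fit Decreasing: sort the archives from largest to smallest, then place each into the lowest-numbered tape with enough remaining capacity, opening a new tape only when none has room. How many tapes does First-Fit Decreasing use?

6

Sorted descending: 192, 192, 178, 150, 141, 87, 66, 52, 29, 17.
Put 192 GB in tape 1; 8 GB remain.
Put 192 GB in tape 2; 8 GB remain.
Put 178 GB in tape 3; 22 GB remain.
Put 150 GB in tape 4; 50 GB remain.
Put 141 GB in tape 5; 59 GB remain.
Put 87 GB in tape 6; 113 GB remain.
Put 66 GB in tape 6; 47 GB remain.
Put 52 GB in tape 5; 7 GB remain.
Put 29 GB in tape 4; 21 GB remain.
Put 17 GB in tape 3; 5 GB remain.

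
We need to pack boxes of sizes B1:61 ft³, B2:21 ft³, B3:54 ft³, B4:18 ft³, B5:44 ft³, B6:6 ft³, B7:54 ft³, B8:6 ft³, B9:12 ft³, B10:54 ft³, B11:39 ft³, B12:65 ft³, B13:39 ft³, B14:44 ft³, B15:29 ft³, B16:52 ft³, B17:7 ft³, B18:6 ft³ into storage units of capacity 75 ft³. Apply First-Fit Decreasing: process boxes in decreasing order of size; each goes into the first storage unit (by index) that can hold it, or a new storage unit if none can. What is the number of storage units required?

10

Sorted descending: 65, 61, 54, 54, 54, 52, 44, 44, 39, 39, 29, 21, 18, 12, 7, 6, 6, 6.
Put 65 ft³ in storage unit 1; 10 ft³ remain.
Put 61 ft³ in storage unit 2; 14 ft³ remain.
Put 54 ft³ in storage unit 3; 21 ft³ remain.
Put 54 ft³ in storage unit 4; 21 ft³ remain.
Put 54 ft³ in storage unit 5; 21 ft³ remain.
Put 52 ft³ in storage unit 6; 23 ft³ remain.
Put 44 ft³ in storage unit 7; 31 ft³ remain.
Put 44 ft³ in storage unit 8; 31 ft³ remain.
Put 39 ft³ in storage unit 9; 36 ft³ remain.
Put 39 ft³ in storage unit 10; 36 ft³ remain.
Put 29 ft³ in storage unit 7; 2 ft³ remain.
Put 21 ft³ in storage unit 3; 0 ft³ remain.
Put 18 ft³ in storage unit 4; 3 ft³ remain.
Put 12 ft³ in storage unit 2; 2 ft³ remain.
Put 7 ft³ in storage unit 1; 3 ft³ remain.
Put 6 ft³ in storage unit 5; 15 ft³ remain.
Put 6 ft³ in storage unit 5; 9 ft³ remain.
Put 6 ft³ in storage unit 5; 3 ft³ remain.
Final storage units: [65,7] [61,12] [54,21] [54,18] [54,6,6,6] [52] [44,29] [44] [39] [39].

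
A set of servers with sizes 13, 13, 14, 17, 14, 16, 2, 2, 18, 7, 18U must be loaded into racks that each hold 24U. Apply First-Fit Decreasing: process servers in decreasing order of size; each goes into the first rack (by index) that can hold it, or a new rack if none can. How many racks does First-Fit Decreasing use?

8 racks

Sorted descending: 18, 18, 17, 16, 14, 14, 13, 13, 7, 2, 2.
rack 1: place 18U, 6U left
rack 2: place 18U, 6U left
rack 3: place 17U, 7U left
rack 4: place 16U, 8U left
rack 5: place 14U, 10U left
rack 6: place 14U, 10U left
rack 7: place 13U, 11U left
rack 8: place 13U, 11U left
rack 3: place 7U, 0U left
rack 1: place 2U, 4U left
rack 1: place 2U, 2U left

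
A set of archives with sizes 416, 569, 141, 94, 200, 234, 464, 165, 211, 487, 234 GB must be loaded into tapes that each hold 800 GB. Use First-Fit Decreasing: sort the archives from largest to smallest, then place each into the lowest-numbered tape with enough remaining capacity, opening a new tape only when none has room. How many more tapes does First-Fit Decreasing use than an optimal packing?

0

First-Fit Decreasing: [569,211] [487,234] [464,234,94] [416,200,165] [141] → 5 tapes.
Total size 3215 GB; any packing needs at least ⌈3215/800⌉ = 5 tapes.
So 5 is already optimal.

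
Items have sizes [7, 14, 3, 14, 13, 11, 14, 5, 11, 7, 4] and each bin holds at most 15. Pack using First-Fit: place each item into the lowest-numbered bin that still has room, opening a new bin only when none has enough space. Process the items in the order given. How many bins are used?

bin 1: place 7, 8 left
bin 2: place 14, 1 left
bin 1: place 3, 5 left
bin 3: place 14, 1 left
bin 4: place 13, 2 left
bin 5: place 11, 4 left
bin 6: place 14, 1 left
bin 1: place 5, 0 left
bin 7: place 11, 4 left
bin 8: place 7, 8 left
bin 5: place 4, 0 left

8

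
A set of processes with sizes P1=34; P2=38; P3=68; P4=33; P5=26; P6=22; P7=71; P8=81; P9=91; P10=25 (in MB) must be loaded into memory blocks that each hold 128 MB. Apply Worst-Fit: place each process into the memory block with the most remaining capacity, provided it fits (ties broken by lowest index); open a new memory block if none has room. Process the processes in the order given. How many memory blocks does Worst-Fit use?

5 memory blocks

Put P1 (34 MB) in memory block 1; 94 MB remain.
Put P2 (38 MB) in memory block 1; 56 MB remain.
Put P3 (68 MB) in memory block 2; 60 MB remain.
Put P4 (33 MB) in memory block 2; 27 MB remain.
Put P5 (26 MB) in memory block 1; 30 MB remain.
Put P6 (22 MB) in memory block 1; 8 MB remain.
Put P7 (71 MB) in memory block 3; 57 MB remain.
Put P8 (81 MB) in memory block 4; 47 MB remain.
Put P9 (91 MB) in memory block 5; 37 MB remain.
Put P10 (25 MB) in memory block 3; 32 MB remain.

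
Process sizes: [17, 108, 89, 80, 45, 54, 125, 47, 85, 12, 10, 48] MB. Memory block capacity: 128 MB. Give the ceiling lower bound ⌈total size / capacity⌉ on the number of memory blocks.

Total size = 17 + 108 + 89 + 80 + 45 + 54 + 125 + 47 + 85 + 12 + 10 + 48 = 720 MB.
⌈720 / 128⌉ = 6.

6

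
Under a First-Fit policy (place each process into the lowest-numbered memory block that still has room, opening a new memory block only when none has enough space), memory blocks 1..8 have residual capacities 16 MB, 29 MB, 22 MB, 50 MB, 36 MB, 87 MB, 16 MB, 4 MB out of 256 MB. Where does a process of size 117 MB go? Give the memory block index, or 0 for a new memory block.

No memory block has ≥ 117 MB free, so a new memory block is opened.

0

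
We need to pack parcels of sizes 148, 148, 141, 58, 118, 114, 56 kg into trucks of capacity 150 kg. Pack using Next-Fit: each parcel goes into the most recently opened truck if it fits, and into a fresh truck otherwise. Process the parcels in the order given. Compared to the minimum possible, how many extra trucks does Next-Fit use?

1

Next-Fit: [148] [148] [141] [58] [118] [114] [56] → 7 trucks.
Total size 783 kg; any packing needs at least ⌈783/150⌉ = 6 trucks.
An optimal packing achieves that bound: [148] [148] [141] [118] [114] [58,56] → 6 trucks.
Excess: 7 − 6 = 1.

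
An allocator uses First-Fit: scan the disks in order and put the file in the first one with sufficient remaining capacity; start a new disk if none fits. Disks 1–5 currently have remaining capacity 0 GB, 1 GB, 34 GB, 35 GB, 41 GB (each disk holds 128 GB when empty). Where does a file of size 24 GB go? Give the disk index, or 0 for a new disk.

3

Disks with room: disk 3 (34 GB), disk 4 (35 GB), disk 5 (41 GB).
The first with room is disk 3.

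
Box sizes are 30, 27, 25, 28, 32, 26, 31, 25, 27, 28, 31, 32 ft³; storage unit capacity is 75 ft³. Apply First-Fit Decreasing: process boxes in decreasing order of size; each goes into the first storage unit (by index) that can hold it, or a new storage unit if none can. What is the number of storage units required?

Sorted descending: 32, 32, 31, 31, 30, 28, 28, 27, 27, 26, 25, 25.
Put 32 ft³ in storage unit 1; 43 ft³ remain.
Put 32 ft³ in storage unit 1; 11 ft³ remain.
Put 31 ft³ in storage unit 2; 44 ft³ remain.
Put 31 ft³ in storage unit 2; 13 ft³ remain.
Put 30 ft³ in storage unit 3; 45 ft³ remain.
Put 28 ft³ in storage unit 3; 17 ft³ remain.
Put 28 ft³ in storage unit 4; 47 ft³ remain.
Put 27 ft³ in storage unit 4; 20 ft³ remain.
Put 27 ft³ in storage unit 5; 48 ft³ remain.
Put 26 ft³ in storage unit 5; 22 ft³ remain.
Put 25 ft³ in storage unit 6; 50 ft³ remain.
Put 25 ft³ in storage unit 6; 25 ft³ remain.

6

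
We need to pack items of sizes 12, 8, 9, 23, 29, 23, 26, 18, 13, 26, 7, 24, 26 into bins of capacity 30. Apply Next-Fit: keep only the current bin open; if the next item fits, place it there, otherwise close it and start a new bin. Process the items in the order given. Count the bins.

11

12 → bin 1 (remaining 18)
8 → bin 1 (remaining 10)
9 → bin 1 (remaining 1)
23 → bin 2 (remaining 7)
29 → bin 3 (remaining 1)
23 → bin 4 (remaining 7)
26 → bin 5 (remaining 4)
18 → bin 6 (remaining 12)
13 → bin 7 (remaining 17)
26 → bin 8 (remaining 4)
7 → bin 9 (remaining 23)
24 → bin 10 (remaining 6)
26 → bin 11 (remaining 4)
Final bins: [12,8,9] [23] [29] [23] [26] [18] [13] [26] [7] [24] [26].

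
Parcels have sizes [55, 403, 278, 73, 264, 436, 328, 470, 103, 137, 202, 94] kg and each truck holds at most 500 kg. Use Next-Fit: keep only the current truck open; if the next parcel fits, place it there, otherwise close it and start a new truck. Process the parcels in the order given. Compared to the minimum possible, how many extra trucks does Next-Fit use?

2

Next-Fit: [55,403] [278,73] [264] [436] [328] [470] [103,137,202] [94] → 8 trucks.
Total size 2843 kg; any packing needs at least ⌈2843/500⌉ = 6 trucks.
An optimal packing achieves that bound: [470] [436,55] [403,94] [328,137] [278,202] [264,103,73] → 6 trucks.
Excess: 8 − 6 = 2.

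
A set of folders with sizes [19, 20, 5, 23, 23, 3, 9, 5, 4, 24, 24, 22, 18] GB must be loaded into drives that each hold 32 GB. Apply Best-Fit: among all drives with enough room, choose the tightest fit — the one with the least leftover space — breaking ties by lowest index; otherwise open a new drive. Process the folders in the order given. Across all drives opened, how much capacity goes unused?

57

Put 19 GB in drive 1; 13 GB remain.
Put 20 GB in drive 2; 12 GB remain.
Put 5 GB in drive 2; 7 GB remain.
Put 23 GB in drive 3; 9 GB remain.
Put 23 GB in drive 4; 9 GB remain.
Put 3 GB in drive 2; 4 GB remain.
Put 9 GB in drive 3; 0 GB remain.
Put 5 GB in drive 4; 4 GB remain.
Put 4 GB in drive 2; 0 GB remain.
Put 24 GB in drive 5; 8 GB remain.
Put 24 GB in drive 6; 8 GB remain.
Put 22 GB in drive 7; 10 GB remain.
Put 18 GB in drive 8; 14 GB remain.
8 drives × 32 GB = 256 GB; used 199 GB; unused 57 GB.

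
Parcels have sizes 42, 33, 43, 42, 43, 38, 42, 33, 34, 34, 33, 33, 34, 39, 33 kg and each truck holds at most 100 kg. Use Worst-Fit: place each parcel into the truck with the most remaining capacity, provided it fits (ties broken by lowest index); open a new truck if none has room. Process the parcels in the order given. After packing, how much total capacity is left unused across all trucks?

42 kg → truck 1 (remaining 58 kg)
33 kg → truck 1 (remaining 25 kg)
43 kg → truck 2 (remaining 57 kg)
42 kg → truck 2 (remaining 15 kg)
43 kg → truck 3 (remaining 57 kg)
38 kg → truck 3 (remaining 19 kg)
42 kg → truck 4 (remaining 58 kg)
33 kg → truck 4 (remaining 25 kg)
34 kg → truck 5 (remaining 66 kg)
34 kg → truck 5 (remaining 32 kg)
33 kg → truck 6 (remaining 67 kg)
33 kg → truck 6 (remaining 34 kg)
34 kg → truck 6 (remaining 0 kg)
39 kg → truck 7 (remaining 61 kg)
33 kg → truck 7 (remaining 28 kg)
7 trucks × 100 kg = 700 kg; used 556 kg; unused 144 kg.

144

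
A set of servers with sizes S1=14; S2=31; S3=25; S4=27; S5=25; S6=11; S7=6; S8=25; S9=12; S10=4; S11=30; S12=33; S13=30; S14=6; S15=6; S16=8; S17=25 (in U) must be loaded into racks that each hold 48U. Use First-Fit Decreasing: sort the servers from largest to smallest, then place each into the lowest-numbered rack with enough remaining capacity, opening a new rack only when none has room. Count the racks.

9

Sorted descending: 33, 31, 30, 30, 27, 25, 25, 25, 25, 14, 12, 11, 8, 6, 6, 6, 4.
rack 1: place 33U, 15U left
rack 2: place 31U, 17U left
rack 3: place 30U, 18U left
rack 4: place 30U, 18U left
rack 5: place 27U, 21U left
rack 6: place 25U, 23U left
rack 7: place 25U, 23U left
rack 8: place 25U, 23U left
rack 9: place 25U, 23U left
rack 1: place 14U, 1U left
rack 2: place 12U, 5U left
rack 3: place 11U, 7U left
rack 4: place 8U, 10U left
rack 3: place 6U, 1U left
rack 4: place 6U, 4U left
rack 5: place 6U, 15U left
rack 2: place 4U, 1U left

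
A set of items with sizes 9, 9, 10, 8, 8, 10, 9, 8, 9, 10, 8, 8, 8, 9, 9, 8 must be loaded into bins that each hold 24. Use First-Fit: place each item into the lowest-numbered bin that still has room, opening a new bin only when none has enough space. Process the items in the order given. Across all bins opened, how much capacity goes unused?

52

bin 1: place 9, 15 left
bin 1: place 9, 6 left
bin 2: place 10, 14 left
bin 2: place 8, 6 left
bin 3: place 8, 16 left
bin 3: place 10, 6 left
bin 4: place 9, 15 left
bin 4: place 8, 7 left
bin 5: place 9, 15 left
bin 5: place 10, 5 left
bin 6: place 8, 16 left
bin 6: place 8, 8 left
bin 6: place 8, 0 left
bin 7: place 9, 15 left
bin 7: place 9, 6 left
bin 8: place 8, 16 left
8 bins × 24 = 192; used 140; unused 52.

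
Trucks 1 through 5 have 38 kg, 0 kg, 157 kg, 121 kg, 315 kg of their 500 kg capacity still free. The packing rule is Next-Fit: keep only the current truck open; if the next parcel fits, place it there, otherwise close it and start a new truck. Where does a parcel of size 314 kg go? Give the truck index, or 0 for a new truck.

Next-Fit only looks at truck 5, which has 315 kg free.
314 kg fits there.

5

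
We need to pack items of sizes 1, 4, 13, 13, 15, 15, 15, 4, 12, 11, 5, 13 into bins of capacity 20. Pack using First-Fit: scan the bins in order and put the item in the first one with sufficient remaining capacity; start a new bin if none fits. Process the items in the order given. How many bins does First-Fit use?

8

Put 1 in bin 1; 19 remain.
Put 4 in bin 1; 15 remain.
Put 13 in bin 1; 2 remain.
Put 13 in bin 2; 7 remain.
Put 15 in bin 3; 5 remain.
Put 15 in bin 4; 5 remain.
Put 15 in bin 5; 5 remain.
Put 4 in bin 2; 3 remain.
Put 12 in bin 6; 8 remain.
Put 11 in bin 7; 9 remain.
Put 5 in bin 3; 0 remain.
Put 13 in bin 8; 7 remain.
Final bins: [1,4,13] [13,4] [15,5] [15] [15] [12] [11] [13].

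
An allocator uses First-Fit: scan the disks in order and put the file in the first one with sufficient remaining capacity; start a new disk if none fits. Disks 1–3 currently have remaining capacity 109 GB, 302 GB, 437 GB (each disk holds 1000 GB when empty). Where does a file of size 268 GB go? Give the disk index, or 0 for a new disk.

2

Disks with room: disk 2 (302 GB), disk 3 (437 GB).
The first with room is disk 2.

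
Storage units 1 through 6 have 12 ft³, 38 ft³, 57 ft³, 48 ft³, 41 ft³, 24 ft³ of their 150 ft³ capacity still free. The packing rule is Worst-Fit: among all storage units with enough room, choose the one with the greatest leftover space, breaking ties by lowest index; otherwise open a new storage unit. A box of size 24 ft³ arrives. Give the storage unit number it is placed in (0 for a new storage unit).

3

Storage units with room: storage unit 2 (38 ft³), storage unit 3 (57 ft³), storage unit 4 (48 ft³), storage unit 5 (41 ft³), storage unit 6 (24 ft³).
Most room is storage unit 3 with 57 ft³ free.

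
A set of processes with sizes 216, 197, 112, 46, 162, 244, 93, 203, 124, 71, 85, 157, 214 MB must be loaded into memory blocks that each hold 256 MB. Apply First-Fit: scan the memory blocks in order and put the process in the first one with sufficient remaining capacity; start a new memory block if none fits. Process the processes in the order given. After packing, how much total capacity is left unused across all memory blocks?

380

Put 216 MB in memory block 1; 40 MB remain.
Put 197 MB in memory block 2; 59 MB remain.
Put 112 MB in memory block 3; 144 MB remain.
Put 46 MB in memory block 2; 13 MB remain.
Put 162 MB in memory block 4; 94 MB remain.
Put 244 MB in memory block 5; 12 MB remain.
Put 93 MB in memory block 3; 51 MB remain.
Put 203 MB in memory block 6; 53 MB remain.
Put 124 MB in memory block 7; 132 MB remain.
Put 71 MB in memory block 4; 23 MB remain.
Put 85 MB in memory block 7; 47 MB remain.
Put 157 MB in memory block 8; 99 MB remain.
Put 214 MB in memory block 9; 42 MB remain.
9 memory blocks × 256 MB = 2304 MB; used 1924 MB; unused 380 MB.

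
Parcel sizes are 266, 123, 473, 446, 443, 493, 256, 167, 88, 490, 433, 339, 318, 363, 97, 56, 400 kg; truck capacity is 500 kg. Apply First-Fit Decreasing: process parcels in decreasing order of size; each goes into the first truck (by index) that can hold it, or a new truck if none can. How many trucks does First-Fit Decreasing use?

Sorted descending: 493, 490, 473, 446, 443, 433, 400, 363, 339, 318, 266, 256, 167, 123, 97, 88, 56.
Put 493 kg in truck 1; 7 kg remain.
Put 490 kg in truck 2; 10 kg remain.
Put 473 kg in truck 3; 27 kg remain.
Put 446 kg in truck 4; 54 kg remain.
Put 443 kg in truck 5; 57 kg remain.
Put 433 kg in truck 6; 67 kg remain.
Put 400 kg in truck 7; 100 kg remain.
Put 363 kg in truck 8; 137 kg remain.
Put 339 kg in truck 9; 161 kg remain.
Put 318 kg in truck 10; 182 kg remain.
Put 266 kg in truck 11; 234 kg remain.
Put 256 kg in truck 12; 244 kg remain.
Put 167 kg in truck 10; 15 kg remain.
Put 123 kg in truck 8; 14 kg remain.
Put 97 kg in truck 7; 3 kg remain.
Put 88 kg in truck 9; 73 kg remain.
Put 56 kg in truck 5; 1 kg remain.

12 trucks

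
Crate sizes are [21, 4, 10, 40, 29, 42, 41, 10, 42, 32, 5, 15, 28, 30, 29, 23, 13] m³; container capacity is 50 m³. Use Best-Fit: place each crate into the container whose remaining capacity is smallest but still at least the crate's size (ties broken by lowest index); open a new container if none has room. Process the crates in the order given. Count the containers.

Put 21 m³ in container 1; 29 m³ remain.
Put 4 m³ in container 1; 25 m³ remain.
Put 10 m³ in container 1; 15 m³ remain.
Put 40 m³ in container 2; 10 m³ remain.
Put 29 m³ in container 3; 21 m³ remain.
Put 42 m³ in container 4; 8 m³ remain.
Put 41 m³ in container 5; 9 m³ remain.
Put 10 m³ in container 2; 0 m³ remain.
Put 42 m³ in container 6; 8 m³ remain.
Put 32 m³ in container 7; 18 m³ remain.
Put 5 m³ in container 4; 3 m³ remain.
Put 15 m³ in container 1; 0 m³ remain.
Put 28 m³ in container 8; 22 m³ remain.
Put 30 m³ in container 9; 20 m³ remain.
Put 29 m³ in container 10; 21 m³ remain.
Put 23 m³ in container 11; 27 m³ remain.
Put 13 m³ in container 7; 5 m³ remain.
Final containers: [21,4,10,15] [40,10] [29] [42,5] [41] [42] [32,13] [28] [30] [29] [23].

11 containers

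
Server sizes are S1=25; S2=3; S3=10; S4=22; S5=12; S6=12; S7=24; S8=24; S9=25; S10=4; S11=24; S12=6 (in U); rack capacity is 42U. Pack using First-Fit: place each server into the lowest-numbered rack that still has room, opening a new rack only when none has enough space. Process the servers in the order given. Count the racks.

6

Put S1 (25U) in rack 1; 17U remain.
Put S2 (3U) in rack 1; 14U remain.
Put S3 (10U) in rack 1; 4U remain.
Put S4 (22U) in rack 2; 20U remain.
Put S5 (12U) in rack 2; 8U remain.
Put S6 (12U) in rack 3; 30U remain.
Put S7 (24U) in rack 3; 6U remain.
Put S8 (24U) in rack 4; 18U remain.
Put S9 (25U) in rack 5; 17U remain.
Put S10 (4U) in rack 1; 0U remain.
Put S11 (24U) in rack 6; 18U remain.
Put S12 (6U) in rack 2; 2U remain.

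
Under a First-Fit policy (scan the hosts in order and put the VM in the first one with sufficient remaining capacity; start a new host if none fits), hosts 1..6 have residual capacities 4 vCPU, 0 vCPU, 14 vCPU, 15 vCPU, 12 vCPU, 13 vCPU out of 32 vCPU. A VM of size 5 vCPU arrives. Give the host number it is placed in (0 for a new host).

3

Hosts with room: host 3 (14 vCPU), host 4 (15 vCPU), host 5 (12 vCPU), host 6 (13 vCPU).
The first with room is host 3.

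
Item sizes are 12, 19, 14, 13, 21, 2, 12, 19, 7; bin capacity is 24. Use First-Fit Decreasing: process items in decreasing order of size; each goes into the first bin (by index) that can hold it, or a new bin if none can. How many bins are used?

Sorted descending: 21, 19, 19, 14, 13, 12, 12, 7, 2.
bin 1: place 21, 3 left
bin 2: place 19, 5 left
bin 3: place 19, 5 left
bin 4: place 14, 10 left
bin 5: place 13, 11 left
bin 6: place 12, 12 left
bin 6: place 12, 0 left
bin 4: place 7, 3 left
bin 1: place 2, 1 left
Final bins: [21,2] [19] [19] [14,7] [13] [12,12].

6 bins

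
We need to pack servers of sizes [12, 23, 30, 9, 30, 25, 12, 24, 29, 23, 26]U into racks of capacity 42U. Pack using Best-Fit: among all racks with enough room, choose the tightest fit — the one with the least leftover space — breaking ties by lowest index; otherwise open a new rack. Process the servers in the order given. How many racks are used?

8

Put 12U in rack 1; 30U remain.
Put 23U in rack 1; 7U remain.
Put 30U in rack 2; 12U remain.
Put 9U in rack 2; 3U remain.
Put 30U in rack 3; 12U remain.
Put 25U in rack 4; 17U remain.
Put 12U in rack 3; 0U remain.
Put 24U in rack 5; 18U remain.
Put 29U in rack 6; 13U remain.
Put 23U in rack 7; 19U remain.
Put 26U in rack 8; 16U remain.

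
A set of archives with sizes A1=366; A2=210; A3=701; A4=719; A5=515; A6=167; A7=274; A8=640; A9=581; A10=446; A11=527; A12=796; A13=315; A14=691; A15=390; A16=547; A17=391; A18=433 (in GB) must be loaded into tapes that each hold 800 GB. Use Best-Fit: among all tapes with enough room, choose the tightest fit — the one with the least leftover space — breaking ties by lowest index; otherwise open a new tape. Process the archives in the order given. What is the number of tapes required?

13

tape 1: place A1 (366 GB), 434 GB left
tape 1: place A2 (210 GB), 224 GB left
tape 2: place A3 (701 GB), 99 GB left
tape 3: place A4 (719 GB), 81 GB left
tape 4: place A5 (515 GB), 285 GB left
tape 1: place A6 (167 GB), 57 GB left
tape 4: place A7 (274 GB), 11 GB left
tape 5: place A8 (640 GB), 160 GB left
tape 6: place A9 (581 GB), 219 GB left
tape 7: place A10 (446 GB), 354 GB left
tape 8: place A11 (527 GB), 273 GB left
tape 9: place A12 (796 GB), 4 GB left
tape 7: place A13 (315 GB), 39 GB left
tape 10: place A14 (691 GB), 109 GB left
tape 11: place A15 (390 GB), 410 GB left
tape 12: place A16 (547 GB), 253 GB left
tape 11: place A17 (391 GB), 19 GB left
tape 13: place A18 (433 GB), 367 GB left
Final tapes: [366,210,167] [701] [719] [515,274] [640] [581] [446,315] [527] [796] [691] [390,391] [547] [433].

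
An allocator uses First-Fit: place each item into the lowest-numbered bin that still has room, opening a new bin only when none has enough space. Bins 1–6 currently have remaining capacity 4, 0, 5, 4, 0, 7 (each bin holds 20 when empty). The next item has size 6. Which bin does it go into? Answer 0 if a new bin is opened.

6

Bins with room: bin 6 (7).
The first with room is bin 6.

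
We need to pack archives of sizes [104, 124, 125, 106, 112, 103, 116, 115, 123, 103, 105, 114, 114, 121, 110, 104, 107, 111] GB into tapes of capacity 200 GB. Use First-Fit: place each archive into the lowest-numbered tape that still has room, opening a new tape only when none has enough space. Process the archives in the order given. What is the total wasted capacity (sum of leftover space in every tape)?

Put 104 GB in tape 1; 96 GB remain.
Put 124 GB in tape 2; 76 GB remain.
Put 125 GB in tape 3; 75 GB remain.
Put 106 GB in tape 4; 94 GB remain.
Put 112 GB in tape 5; 88 GB remain.
Put 103 GB in tape 6; 97 GB remain.
Put 116 GB in tape 7; 84 GB remain.
Put 115 GB in tape 8; 85 GB remain.
Put 123 GB in tape 9; 77 GB remain.
Put 103 GB in tape 10; 97 GB remain.
Put 105 GB in tape 11; 95 GB remain.
Put 114 GB in tape 12; 86 GB remain.
Put 114 GB in tape 13; 86 GB remain.
Put 121 GB in tape 14; 79 GB remain.
Put 110 GB in tape 15; 90 GB remain.
Put 104 GB in tape 16; 96 GB remain.
Put 107 GB in tape 17; 93 GB remain.
Put 111 GB in tape 18; 89 GB remain.
18 tapes × 200 GB = 3600 GB; used 2017 GB; unused 1583 GB.

1583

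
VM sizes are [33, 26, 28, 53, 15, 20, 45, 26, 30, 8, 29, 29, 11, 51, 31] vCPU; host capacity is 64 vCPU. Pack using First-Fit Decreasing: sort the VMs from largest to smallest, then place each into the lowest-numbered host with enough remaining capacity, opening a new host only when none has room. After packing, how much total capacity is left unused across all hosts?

Sorted descending: 53, 51, 45, 33, 31, 30, 29, 29, 28, 26, 26, 20, 15, 11, 8.
Put 53 vCPU in host 1; 11 vCPU remain.
Put 51 vCPU in host 2; 13 vCPU remain.
Put 45 vCPU in host 3; 19 vCPU remain.
Put 33 vCPU in host 4; 31 vCPU remain.
Put 31 vCPU in host 4; 0 vCPU remain.
Put 30 vCPU in host 5; 34 vCPU remain.
Put 29 vCPU in host 5; 5 vCPU remain.
Put 29 vCPU in host 6; 35 vCPU remain.
Put 28 vCPU in host 6; 7 vCPU remain.
Put 26 vCPU in host 7; 38 vCPU remain.
Put 26 vCPU in host 7; 12 vCPU remain.
Put 20 vCPU in host 8; 44 vCPU remain.
Put 15 vCPU in host 3; 4 vCPU remain.
Put 11 vCPU in host 1; 0 vCPU remain.
Put 8 vCPU in host 2; 5 vCPU remain.
8 hosts × 64 vCPU = 512 vCPU; used 435 vCPU; unused 77 vCPU.

77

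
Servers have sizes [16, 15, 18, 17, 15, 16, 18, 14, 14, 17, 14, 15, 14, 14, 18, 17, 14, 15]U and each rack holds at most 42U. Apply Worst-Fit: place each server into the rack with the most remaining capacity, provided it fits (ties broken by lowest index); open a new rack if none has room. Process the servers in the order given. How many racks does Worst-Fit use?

9

rack 1: place 16U, 26U left
rack 1: place 15U, 11U left
rack 2: place 18U, 24U left
rack 2: place 17U, 7U left
rack 3: place 15U, 27U left
rack 3: place 16U, 11U left
rack 4: place 18U, 24U left
rack 4: place 14U, 10U left
rack 5: place 14U, 28U left
rack 5: place 17U, 11U left
rack 6: place 14U, 28U left
rack 6: place 15U, 13U left
rack 7: place 14U, 28U left
rack 7: place 14U, 14U left
rack 8: place 18U, 24U left
rack 8: place 17U, 7U left
rack 7: place 14U, 0U left
rack 9: place 15U, 27U left
Final racks: [16,15] [18,17] [15,16] [18,14] [14,17] [14,15] [14,14,14] [18,17] [15].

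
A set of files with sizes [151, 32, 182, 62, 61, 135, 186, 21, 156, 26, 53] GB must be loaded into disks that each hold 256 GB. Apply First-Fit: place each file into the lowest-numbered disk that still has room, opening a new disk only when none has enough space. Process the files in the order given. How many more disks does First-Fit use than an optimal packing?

0

First-Fit: [151,32,62] [182,61] [135,21,26,53] [186] [156] → 5 disks.
Total size 1065 GB; any packing needs at least ⌈1065/256⌉ = 5 disks.
So 5 is already optimal.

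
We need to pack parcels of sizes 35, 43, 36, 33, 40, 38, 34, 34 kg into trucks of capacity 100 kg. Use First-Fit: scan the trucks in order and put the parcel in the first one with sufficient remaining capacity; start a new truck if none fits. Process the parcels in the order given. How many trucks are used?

Put 35 kg in truck 1; 65 kg remain.
Put 43 kg in truck 1; 22 kg remain.
Put 36 kg in truck 2; 64 kg remain.
Put 33 kg in truck 2; 31 kg remain.
Put 40 kg in truck 3; 60 kg remain.
Put 38 kg in truck 3; 22 kg remain.
Put 34 kg in truck 4; 66 kg remain.
Put 34 kg in truck 4; 32 kg remain.

4 trucks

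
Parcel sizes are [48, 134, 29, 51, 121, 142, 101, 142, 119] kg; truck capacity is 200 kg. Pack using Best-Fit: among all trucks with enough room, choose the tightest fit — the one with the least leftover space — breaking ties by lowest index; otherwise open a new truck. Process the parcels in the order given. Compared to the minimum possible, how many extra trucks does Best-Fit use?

Best-Fit: [48,134] [29,51,101] [121] [142] [142] [119] → 6 trucks.
6 parcels exceed 100 kg (half the capacity), and no two of those can share a truck, so at least 6 trucks are needed.
So 6 is already optimal.

0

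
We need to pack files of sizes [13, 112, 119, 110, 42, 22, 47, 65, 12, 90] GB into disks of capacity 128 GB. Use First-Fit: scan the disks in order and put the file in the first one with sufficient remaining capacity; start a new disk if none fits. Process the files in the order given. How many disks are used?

6 disks

disk 1: place 13 GB, 115 GB left
disk 1: place 112 GB, 3 GB left
disk 2: place 119 GB, 9 GB left
disk 3: place 110 GB, 18 GB left
disk 4: place 42 GB, 86 GB left
disk 4: place 22 GB, 64 GB left
disk 4: place 47 GB, 17 GB left
disk 5: place 65 GB, 63 GB left
disk 3: place 12 GB, 6 GB left
disk 6: place 90 GB, 38 GB left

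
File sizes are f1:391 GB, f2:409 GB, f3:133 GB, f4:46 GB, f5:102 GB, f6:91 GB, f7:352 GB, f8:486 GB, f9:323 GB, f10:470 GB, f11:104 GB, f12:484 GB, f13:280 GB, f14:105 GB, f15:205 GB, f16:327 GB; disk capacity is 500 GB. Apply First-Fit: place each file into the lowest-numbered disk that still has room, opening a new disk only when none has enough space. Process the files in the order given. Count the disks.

disk 1: place f1 (391 GB), 109 GB left
disk 2: place f2 (409 GB), 91 GB left
disk 3: place f3 (133 GB), 367 GB left
disk 1: place f4 (46 GB), 63 GB left
disk 3: place f5 (102 GB), 265 GB left
disk 2: place f6 (91 GB), 0 GB left
disk 4: place f7 (352 GB), 148 GB left
disk 5: place f8 (486 GB), 14 GB left
disk 6: place f9 (323 GB), 177 GB left
disk 7: place f10 (470 GB), 30 GB left
disk 3: place f11 (104 GB), 161 GB left
disk 8: place f12 (484 GB), 16 GB left
disk 9: place f13 (280 GB), 220 GB left
disk 3: place f14 (105 GB), 56 GB left
disk 9: place f15 (205 GB), 15 GB left
disk 10: place f16 (327 GB), 173 GB left

10 disks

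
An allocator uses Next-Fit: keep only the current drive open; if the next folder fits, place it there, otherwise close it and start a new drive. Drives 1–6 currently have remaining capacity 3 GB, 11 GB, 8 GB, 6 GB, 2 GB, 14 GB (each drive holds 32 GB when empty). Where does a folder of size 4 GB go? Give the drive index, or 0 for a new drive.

6

Next-Fit only looks at drive 6, which has 14 GB free.
4 GB fits there.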